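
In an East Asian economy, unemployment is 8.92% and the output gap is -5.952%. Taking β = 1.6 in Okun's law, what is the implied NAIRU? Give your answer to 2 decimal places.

5.20%

From Okun's law, u - u* = -(output gap)/β = -(-5.952)/1.6 = 3.72 points.
So u* = 8.92 - 3.72 = 5.20%.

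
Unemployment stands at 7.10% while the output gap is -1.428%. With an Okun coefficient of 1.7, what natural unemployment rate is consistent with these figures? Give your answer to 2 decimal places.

6.26%

From Okun's law, u - u* = -(output gap)/β = -(-1.428)/1.7 = 0.84 points.
So u* = 7.1 - 0.84 = 6.26%.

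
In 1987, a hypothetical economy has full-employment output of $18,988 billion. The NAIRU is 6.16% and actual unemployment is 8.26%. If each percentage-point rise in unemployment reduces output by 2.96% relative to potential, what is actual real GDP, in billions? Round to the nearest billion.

Unemployment gap = 8.26 - 6.16 = 2.1 points, so the output gap is -2.96 × 2.1 = -6.216%.
Actual GDP = 18988 × (1 - 6.216/100) = 18988 × 0.93784 ≈ 17808 billion.

$17,808 billion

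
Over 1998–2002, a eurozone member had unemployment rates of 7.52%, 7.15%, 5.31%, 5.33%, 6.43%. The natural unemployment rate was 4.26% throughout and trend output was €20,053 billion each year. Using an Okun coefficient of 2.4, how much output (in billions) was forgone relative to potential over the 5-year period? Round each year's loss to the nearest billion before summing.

€5,024 billion

Year 1998: gap = -2.4 × (7.52 - 4.26) = -7.824%, loss ≈ 20053 × 7.824/100 ≈ 1569.
Year 1999: gap = -2.4 × (7.15 - 4.26) = -6.936%, loss ≈ 20053 × 6.936/100 ≈ 1391.
Year 2000: gap = -2.4 × (5.31 - 4.26) = -2.52%, loss ≈ 20053 × 2.52/100 ≈ 505.
Year 2001: gap = -2.4 × (5.33 - 4.26) = -2.568%, loss ≈ 20053 × 2.568/100 ≈ 515.
Year 2002: gap = -2.4 × (6.43 - 4.26) = -5.208%, loss ≈ 20053 × 5.208/100 ≈ 1044.
Total lost output = 1569 + 1391 + 505 + 515 + 1044 = 5024 billion.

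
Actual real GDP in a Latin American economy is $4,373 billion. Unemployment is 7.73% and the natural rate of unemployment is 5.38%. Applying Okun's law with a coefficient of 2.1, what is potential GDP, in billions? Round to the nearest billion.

Unemployment gap = 7.73 - 5.38 = 2.35 points, so output gap = -2.1 × 2.35 = -4.935%.
Since Y = Y* × (1 + gap/100), Y* = 4373/0.95065 ≈ 4600 billion.

$4,600 billion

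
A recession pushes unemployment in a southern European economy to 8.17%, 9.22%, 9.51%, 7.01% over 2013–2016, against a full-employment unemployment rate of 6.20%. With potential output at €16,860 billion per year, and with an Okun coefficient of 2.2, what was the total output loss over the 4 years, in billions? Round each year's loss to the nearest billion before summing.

€3,379 billion

Year 2013: gap = -2.2 × (8.17 - 6.2) = -4.334%, loss ≈ 16860 × 4.334/100 ≈ 731.
Year 2014: gap = -2.2 × (9.22 - 6.2) = -6.644%, loss ≈ 16860 × 6.644/100 ≈ 1120.
Year 2015: gap = -2.2 × (9.51 - 6.2) = -7.282%, loss ≈ 16860 × 7.282/100 ≈ 1228.
Year 2016: gap = -2.2 × (7.01 - 6.2) = -1.782%, loss ≈ 16860 × 1.782/100 ≈ 300.
Total lost output = 731 + 1120 + 1228 + 300 = 3379 billion.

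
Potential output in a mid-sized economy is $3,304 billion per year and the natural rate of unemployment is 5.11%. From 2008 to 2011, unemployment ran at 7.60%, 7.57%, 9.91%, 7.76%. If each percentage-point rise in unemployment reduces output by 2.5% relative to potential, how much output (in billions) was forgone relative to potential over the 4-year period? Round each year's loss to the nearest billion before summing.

Year 2008: gap = -2.5 × (7.6 - 5.11) = -6.225%, loss ≈ 3304 × 6.225/100 ≈ 206.
Year 2009: gap = -2.5 × (7.57 - 5.11) = -6.15%, loss ≈ 3304 × 6.15/100 ≈ 203.
Year 2010: gap = -2.5 × (9.91 - 5.11) = -12%, loss ≈ 3304 × 12/100 ≈ 396.
Year 2011: gap = -2.5 × (7.76 - 5.11) = -6.625%, loss ≈ 3304 × 6.625/100 ≈ 219.
Total lost output = 206 + 203 + 396 + 219 = 1024 billion.

$1,024 billion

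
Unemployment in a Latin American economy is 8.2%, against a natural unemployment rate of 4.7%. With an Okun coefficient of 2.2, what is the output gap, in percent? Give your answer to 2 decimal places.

The unemployment gap is 8.2 - 4.7 = 3.5 percentage points.
Okun's law gives an output gap of -2.2 × 3.5 = -7.7%, i.e. 7.70% below potential.

-7.70%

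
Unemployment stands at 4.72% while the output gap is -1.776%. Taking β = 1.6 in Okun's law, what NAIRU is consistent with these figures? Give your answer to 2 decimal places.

3.61%

From Okun's law, u - u* = -(output gap)/β = -(-1.776)/1.6 = 1.11 points.
So u* = 4.72 - 1.11 = 3.61%.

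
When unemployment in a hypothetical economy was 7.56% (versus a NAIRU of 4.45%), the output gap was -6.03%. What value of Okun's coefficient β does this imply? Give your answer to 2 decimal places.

Okun's law: output gap = -β × (u - u*).
-6.03 = -β × (7.56 - 4.45) = -β × 3.11, so β = 6.03/3.11 = 1.94.

β ≈ 1.94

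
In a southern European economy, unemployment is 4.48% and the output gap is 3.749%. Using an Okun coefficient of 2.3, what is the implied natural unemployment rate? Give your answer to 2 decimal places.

From Okun's law, u - u* = -(output gap)/β = -(3.749)/2.3 = -1.63 points.
So u* = 4.48 + 1.63 = 6.11%.

6.11%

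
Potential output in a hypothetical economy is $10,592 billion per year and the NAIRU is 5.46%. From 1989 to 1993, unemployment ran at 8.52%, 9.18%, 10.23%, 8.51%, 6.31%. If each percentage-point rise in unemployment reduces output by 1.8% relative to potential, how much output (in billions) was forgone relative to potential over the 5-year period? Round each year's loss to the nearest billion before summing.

$2,945 billion

Year 1989: gap = -1.8 × (8.52 - 5.46) = -5.508%, loss ≈ 10592 × 5.508/100 ≈ 583.
Year 1990: gap = -1.8 × (9.18 - 5.46) = -6.696%, loss ≈ 10592 × 6.696/100 ≈ 709.
Year 1991: gap = -1.8 × (10.23 - 5.46) = -8.586%, loss ≈ 10592 × 8.586/100 ≈ 909.
Year 1992: gap = -1.8 × (8.51 - 5.46) = -5.49%, loss ≈ 10592 × 5.49/100 ≈ 582.
Year 1993: gap = -1.8 × (6.31 - 5.46) = -1.53%, loss ≈ 10592 × 1.53/100 ≈ 162.
Total lost output = 583 + 709 + 909 + 582 + 162 = 2945 billion.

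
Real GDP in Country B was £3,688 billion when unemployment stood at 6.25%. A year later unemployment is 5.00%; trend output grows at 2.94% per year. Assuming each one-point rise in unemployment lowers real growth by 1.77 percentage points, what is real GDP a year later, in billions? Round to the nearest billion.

£3,878 billion

Δu = 5 - 6.25 = -1.25 points.
Okun's law (growth form): g_Y = g_Y* - β × Δu = 2.94 - 1.77 × (-1.25) = 2.94 + 2.2125 = 5.1525%.
Real GDP in the next year = 3688 × (1 + 5.1525/100) = 3688 × 1.051525 ≈ 3878 billion.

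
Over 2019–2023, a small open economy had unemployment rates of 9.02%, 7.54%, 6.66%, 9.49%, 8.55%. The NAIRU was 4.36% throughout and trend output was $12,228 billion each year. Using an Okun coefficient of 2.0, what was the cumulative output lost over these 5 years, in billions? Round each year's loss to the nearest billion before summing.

Year 2019: gap = -2.0 × (9.02 - 4.36) = -9.32%, loss ≈ 12228 × 9.32/100 ≈ 1140.
Year 2020: gap = -2.0 × (7.54 - 4.36) = -6.36%, loss ≈ 12228 × 6.36/100 ≈ 778.
Year 2021: gap = -2.0 × (6.66 - 4.36) = -4.6%, loss ≈ 12228 × 4.6/100 ≈ 562.
Year 2022: gap = -2.0 × (9.49 - 4.36) = -10.26%, loss ≈ 12228 × 10.26/100 ≈ 1255.
Year 2023: gap = -2.0 × (8.55 - 4.36) = -8.38%, loss ≈ 12228 × 8.38/100 ≈ 1025.
Total lost output = 1140 + 778 + 562 + 1255 + 1025 = 4760 billion.

$4,760 billion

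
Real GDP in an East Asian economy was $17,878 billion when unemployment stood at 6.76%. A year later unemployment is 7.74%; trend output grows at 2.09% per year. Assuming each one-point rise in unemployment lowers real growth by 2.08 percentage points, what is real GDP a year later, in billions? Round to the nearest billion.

Δu = 7.74 - 6.76 = 0.98 points.
Okun's law (growth form): g_Y = g_Y* - β × Δu = 2.09 - 2.08 × (0.98) = 2.09 - 2.0384 = 0.0516%.
Real GDP in the next year = 17878 × (1 + 0.0516/100) = 17878 × 1.000516 ≈ 17887 billion.

$17,887 billion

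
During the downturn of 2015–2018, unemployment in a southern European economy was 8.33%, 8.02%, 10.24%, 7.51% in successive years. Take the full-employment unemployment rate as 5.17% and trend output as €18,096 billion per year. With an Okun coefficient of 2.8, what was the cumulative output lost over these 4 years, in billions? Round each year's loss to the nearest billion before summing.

€6,800 billion

Year 2015: gap = -2.8 × (8.33 - 5.17) = -8.848%, loss ≈ 18096 × 8.848/100 ≈ 1601.
Year 2016: gap = -2.8 × (8.02 - 5.17) = -7.98%, loss ≈ 18096 × 7.98/100 ≈ 1444.
Year 2017: gap = -2.8 × (10.24 - 5.17) = -14.196%, loss ≈ 18096 × 14.196/100 ≈ 2569.
Year 2018: gap = -2.8 × (7.51 - 5.17) = -6.552%, loss ≈ 18096 × 6.552/100 ≈ 1186.
Total lost output = 1601 + 1444 + 2569 + 1186 = 6800 billion.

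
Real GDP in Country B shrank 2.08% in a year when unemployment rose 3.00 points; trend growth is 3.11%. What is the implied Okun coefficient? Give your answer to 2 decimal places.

Growth form: g_Y = g_Y* - β × Δu, so β = (g_Y* - g_Y)/Δu.
β = (3.11 + 2.08)/3.00 = 5.19/3.00 = 1.73.

β ≈ 1.73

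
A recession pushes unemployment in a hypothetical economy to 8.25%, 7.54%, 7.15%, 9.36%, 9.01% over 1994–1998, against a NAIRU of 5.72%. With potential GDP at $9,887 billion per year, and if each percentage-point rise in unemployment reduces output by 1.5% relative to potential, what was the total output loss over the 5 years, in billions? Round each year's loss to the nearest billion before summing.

Year 1994: gap = -1.5 × (8.25 - 5.72) = -3.795%, loss ≈ 9887 × 3.795/100 ≈ 375.
Year 1995: gap = -1.5 × (7.54 - 5.72) = -2.73%, loss ≈ 9887 × 2.73/100 ≈ 270.
Year 1996: gap = -1.5 × (7.15 - 5.72) = -2.145%, loss ≈ 9887 × 2.145/100 ≈ 212.
Year 1997: gap = -1.5 × (9.36 - 5.72) = -5.46%, loss ≈ 9887 × 5.46/100 ≈ 540.
Year 1998: gap = -1.5 × (9.01 - 5.72) = -4.935%, loss ≈ 9887 × 4.935/100 ≈ 488.
Total lost output = 375 + 270 + 212 + 540 + 488 = 1885 billion.

$1,885 billion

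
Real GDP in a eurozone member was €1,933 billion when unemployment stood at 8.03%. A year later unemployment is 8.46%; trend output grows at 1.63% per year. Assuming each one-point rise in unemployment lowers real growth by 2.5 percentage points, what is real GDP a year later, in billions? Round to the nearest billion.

€1,944 billion

Δu = 8.46 - 8.03 = 0.43 points.
Okun's law (growth form): g_Y = g_Y* - β × Δu = 1.63 - 2.5 × (0.43) = 1.63 - 1.075 = 0.555%.
Real GDP in the next year = 1933 × (1 + 0.555/100) = 1933 × 1.00555 ≈ 1944 billion.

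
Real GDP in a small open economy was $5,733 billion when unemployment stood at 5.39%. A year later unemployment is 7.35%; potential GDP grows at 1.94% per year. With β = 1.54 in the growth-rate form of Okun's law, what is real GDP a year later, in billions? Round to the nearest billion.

Δu = 7.35 - 5.39 = 1.96 points.
Okun's law (growth form): g_Y = g_Y* - β × Δu = 1.94 - 1.54 × (1.96) = 1.94 - 3.0184 = -1.0784%.
Real GDP in the next year = 5733 × (1 - 1.0784/100) = 5733 × 0.989216 ≈ 5671 billion.

$5,671 billion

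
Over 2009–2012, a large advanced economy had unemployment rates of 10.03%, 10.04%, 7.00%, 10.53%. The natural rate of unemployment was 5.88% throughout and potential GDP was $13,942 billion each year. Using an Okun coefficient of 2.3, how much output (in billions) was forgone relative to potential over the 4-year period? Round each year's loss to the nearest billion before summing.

$4,515 billion

Year 2009: gap = -2.3 × (10.03 - 5.88) = -9.545%, loss ≈ 13942 × 9.545/100 ≈ 1331.
Year 2010: gap = -2.3 × (10.04 - 5.88) = -9.568%, loss ≈ 13942 × 9.568/100 ≈ 1334.
Year 2011: gap = -2.3 × (7 - 5.88) = -2.576%, loss ≈ 13942 × 2.576/100 ≈ 359.
Year 2012: gap = -2.3 × (10.53 - 5.88) = -10.695%, loss ≈ 13942 × 10.695/100 ≈ 1491.
Total lost output = 1331 + 1334 + 359 + 1491 = 4515 billion.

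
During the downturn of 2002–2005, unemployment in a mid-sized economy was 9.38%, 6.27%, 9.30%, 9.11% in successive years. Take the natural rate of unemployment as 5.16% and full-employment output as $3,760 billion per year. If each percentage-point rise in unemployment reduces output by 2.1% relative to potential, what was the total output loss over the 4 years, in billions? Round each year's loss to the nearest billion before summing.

$1,060 billion

Year 2002: gap = -2.1 × (9.38 - 5.16) = -8.862%, loss ≈ 3760 × 8.862/100 ≈ 333.
Year 2003: gap = -2.1 × (6.27 - 5.16) = -2.331%, loss ≈ 3760 × 2.331/100 ≈ 88.
Year 2004: gap = -2.1 × (9.3 - 5.16) = -8.694%, loss ≈ 3760 × 8.694/100 ≈ 327.
Year 2005: gap = -2.1 × (9.11 - 5.16) = -8.295%, loss ≈ 3760 × 8.295/100 ≈ 312.
Total lost output = 333 + 88 + 327 + 312 = 1060 billion.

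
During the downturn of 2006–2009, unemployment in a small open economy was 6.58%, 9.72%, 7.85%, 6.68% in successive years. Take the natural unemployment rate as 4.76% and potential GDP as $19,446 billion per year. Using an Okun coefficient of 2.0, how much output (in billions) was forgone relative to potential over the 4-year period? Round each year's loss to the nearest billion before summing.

Year 2006: gap = -2.0 × (6.58 - 4.76) = -3.64%, loss ≈ 19446 × 3.64/100 ≈ 708.
Year 2007: gap = -2.0 × (9.72 - 4.76) = -9.92%, loss ≈ 19446 × 9.92/100 ≈ 1929.
Year 2008: gap = -2.0 × (7.85 - 4.76) = -6.18%, loss ≈ 19446 × 6.18/100 ≈ 1202.
Year 2009: gap = -2.0 × (6.68 - 4.76) = -3.84%, loss ≈ 19446 × 3.84/100 ≈ 747.
Total lost output = 708 + 1929 + 1202 + 747 = 4586 billion.

$4,586 billion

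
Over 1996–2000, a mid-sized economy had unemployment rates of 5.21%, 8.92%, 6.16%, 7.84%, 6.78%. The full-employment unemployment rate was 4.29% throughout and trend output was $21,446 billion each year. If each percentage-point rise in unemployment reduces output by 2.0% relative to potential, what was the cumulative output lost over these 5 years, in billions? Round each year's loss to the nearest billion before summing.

$5,774 billion

Year 1996: gap = -2.0 × (5.21 - 4.29) = -1.84%, loss ≈ 21446 × 1.84/100 ≈ 395.
Year 1997: gap = -2.0 × (8.92 - 4.29) = -9.26%, loss ≈ 21446 × 9.26/100 ≈ 1986.
Year 1998: gap = -2.0 × (6.16 - 4.29) = -3.74%, loss ≈ 21446 × 3.74/100 ≈ 802.
Year 1999: gap = -2.0 × (7.84 - 4.29) = -7.1%, loss ≈ 21446 × 7.1/100 ≈ 1523.
Year 2000: gap = -2.0 × (6.78 - 4.29) = -4.98%, loss ≈ 21446 × 4.98/100 ≈ 1068.
Total lost output = 395 + 1986 + 802 + 1523 + 1068 = 5774 billion.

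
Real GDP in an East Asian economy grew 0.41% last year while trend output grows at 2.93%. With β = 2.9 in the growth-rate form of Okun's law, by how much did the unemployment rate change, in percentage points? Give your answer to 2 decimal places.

0.87 percentage points

Growth-rate Okun's law: g_Y = g_Y* - β × Δu, so Δu = (g_Y* - g_Y)/β.
Δu = (2.93 - 0.41)/2.9 = 2.52/2.9 = 0.87 percentage points.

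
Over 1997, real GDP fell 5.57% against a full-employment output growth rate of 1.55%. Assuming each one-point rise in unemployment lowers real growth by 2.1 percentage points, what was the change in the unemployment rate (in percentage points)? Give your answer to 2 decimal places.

3.39 percentage points

Growth-rate Okun's law: g_Y = g_Y* - β × Δu, so Δu = (g_Y* - g_Y)/β.
Δu = (1.55 + 5.57)/2.1 = 7.12/2.1 = 3.39 percentage points.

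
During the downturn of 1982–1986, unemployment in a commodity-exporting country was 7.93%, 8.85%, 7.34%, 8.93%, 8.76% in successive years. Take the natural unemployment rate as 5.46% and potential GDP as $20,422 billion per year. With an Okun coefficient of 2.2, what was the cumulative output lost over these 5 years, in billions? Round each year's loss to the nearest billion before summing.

Year 1982: gap = -2.2 × (7.93 - 5.46) = -5.434%, loss ≈ 20422 × 5.434/100 ≈ 1110.
Year 1983: gap = -2.2 × (8.85 - 5.46) = -7.458%, loss ≈ 20422 × 7.458/100 ≈ 1523.
Year 1984: gap = -2.2 × (7.34 - 5.46) = -4.136%, loss ≈ 20422 × 4.136/100 ≈ 845.
Year 1985: gap = -2.2 × (8.93 - 5.46) = -7.634%, loss ≈ 20422 × 7.634/100 ≈ 1559.
Year 1986: gap = -2.2 × (8.76 - 5.46) = -7.26%, loss ≈ 20422 × 7.26/100 ≈ 1483.
Total lost output = 1110 + 1523 + 845 + 1559 + 1483 = 6520 billion.

$6,520 billion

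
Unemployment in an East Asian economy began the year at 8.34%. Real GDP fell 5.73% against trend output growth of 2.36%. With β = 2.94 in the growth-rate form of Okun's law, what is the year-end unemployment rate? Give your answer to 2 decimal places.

Growth-rate Okun's law: g_Y = g_Y* - β × Δu, so Δu = (g_Y* - g_Y)/β.
Δu = (2.36 + 5.73)/2.94 = 8.09/2.94 = 2.75 percentage points.
Year-end unemployment = 8.34 + 2.75 = 11.09%.

11.09%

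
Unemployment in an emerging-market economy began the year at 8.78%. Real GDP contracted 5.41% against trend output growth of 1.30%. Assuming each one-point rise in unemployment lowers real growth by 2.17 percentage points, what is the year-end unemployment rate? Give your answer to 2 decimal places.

11.87%

Growth-rate Okun's law: g_Y = g_Y* - β × Δu, so Δu = (g_Y* - g_Y)/β.
Δu = (1.3 + 5.41)/2.17 = 6.71/2.17 = 3.09 percentage points.
Year-end unemployment = 8.78 + 3.09 = 11.87%.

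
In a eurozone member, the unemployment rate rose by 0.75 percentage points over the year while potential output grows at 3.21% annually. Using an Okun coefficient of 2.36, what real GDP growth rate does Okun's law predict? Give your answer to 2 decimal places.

1.44%

Growth-rate Okun's law: g_Y = g_Y* - β × Δu.
g_Y = 3.21 - 2.36 × (0.75) = 3.21 - 1.77 = 1.44%, i.e. 1.44% to 2 d.p.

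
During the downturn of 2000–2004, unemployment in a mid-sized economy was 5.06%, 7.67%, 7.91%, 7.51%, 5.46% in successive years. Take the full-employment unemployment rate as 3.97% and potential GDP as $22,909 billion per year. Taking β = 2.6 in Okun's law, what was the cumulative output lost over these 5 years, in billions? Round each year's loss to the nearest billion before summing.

$8,196 billion

Year 2000: gap = -2.6 × (5.06 - 3.97) = -2.834%, loss ≈ 22909 × 2.834/100 ≈ 649.
Year 2001: gap = -2.6 × (7.67 - 3.97) = -9.62%, loss ≈ 22909 × 9.62/100 ≈ 2204.
Year 2002: gap = -2.6 × (7.91 - 3.97) = -10.244%, loss ≈ 22909 × 10.244/100 ≈ 2347.
Year 2003: gap = -2.6 × (7.51 - 3.97) = -9.204%, loss ≈ 22909 × 9.204/100 ≈ 2109.
Year 2004: gap = -2.6 × (5.46 - 3.97) = -3.874%, loss ≈ 22909 × 3.874/100 ≈ 887.
Total lost output = 649 + 2204 + 2347 + 2109 + 887 = 8196 billion.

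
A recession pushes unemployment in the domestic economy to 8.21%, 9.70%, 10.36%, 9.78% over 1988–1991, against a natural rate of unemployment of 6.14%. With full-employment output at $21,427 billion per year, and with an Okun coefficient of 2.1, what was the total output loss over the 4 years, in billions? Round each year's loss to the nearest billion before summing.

$6,070 billion

Year 1988: gap = -2.1 × (8.21 - 6.14) = -4.347%, loss ≈ 21427 × 4.347/100 ≈ 931.
Year 1989: gap = -2.1 × (9.7 - 6.14) = -7.476%, loss ≈ 21427 × 7.476/100 ≈ 1602.
Year 1990: gap = -2.1 × (10.36 - 6.14) = -8.862%, loss ≈ 21427 × 8.862/100 ≈ 1899.
Year 1991: gap = -2.1 × (9.78 - 6.14) = -7.644%, loss ≈ 21427 × 7.644/100 ≈ 1638.
Total lost output = 931 + 1602 + 1899 + 1638 = 6070 billion.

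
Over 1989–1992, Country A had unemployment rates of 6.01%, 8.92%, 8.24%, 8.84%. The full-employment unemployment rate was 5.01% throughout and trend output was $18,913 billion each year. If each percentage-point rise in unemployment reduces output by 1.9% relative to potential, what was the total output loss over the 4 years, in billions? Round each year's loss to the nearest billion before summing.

$4,301 billion

Year 1989: gap = -1.9 × (6.01 - 5.01) = -1.9%, loss ≈ 18913 × 1.9/100 ≈ 359.
Year 1990: gap = -1.9 × (8.92 - 5.01) = -7.429%, loss ≈ 18913 × 7.429/100 ≈ 1405.
Year 1991: gap = -1.9 × (8.24 - 5.01) = -6.137%, loss ≈ 18913 × 6.137/100 ≈ 1161.
Year 1992: gap = -1.9 × (8.84 - 5.01) = -7.277%, loss ≈ 18913 × 7.277/100 ≈ 1376.
Total lost output = 359 + 1405 + 1161 + 1376 = 4301 billion.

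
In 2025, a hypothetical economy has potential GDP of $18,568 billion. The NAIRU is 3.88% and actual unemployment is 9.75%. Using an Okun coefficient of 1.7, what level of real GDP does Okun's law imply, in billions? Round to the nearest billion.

Unemployment gap = 9.75 - 3.88 = 5.87 points, so the output gap is -1.7 × 5.87 = -9.979%.
Actual GDP = 18568 × (1 - 9.979/100) = 18568 × 0.90021 ≈ 16715 billion.

$16,715 billion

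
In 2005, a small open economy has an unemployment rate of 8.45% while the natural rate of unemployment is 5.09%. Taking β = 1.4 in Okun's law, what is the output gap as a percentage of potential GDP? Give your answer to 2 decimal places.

-4.70%

The unemployment gap is 8.45 - 5.09 = 3.36 percentage points.
Okun's law gives an output gap of -1.4 × 3.36 = -4.704%, i.e. 4.70% below potential.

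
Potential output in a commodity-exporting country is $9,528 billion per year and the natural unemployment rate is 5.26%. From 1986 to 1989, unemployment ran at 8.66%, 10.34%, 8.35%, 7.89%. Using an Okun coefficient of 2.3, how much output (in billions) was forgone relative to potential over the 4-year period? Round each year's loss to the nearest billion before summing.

$3,111 billion

Year 1986: gap = -2.3 × (8.66 - 5.26) = -7.82%, loss ≈ 9528 × 7.82/100 ≈ 745.
Year 1987: gap = -2.3 × (10.34 - 5.26) = -11.684%, loss ≈ 9528 × 11.684/100 ≈ 1113.
Year 1988: gap = -2.3 × (8.35 - 5.26) = -7.107%, loss ≈ 9528 × 7.107/100 ≈ 677.
Year 1989: gap = -2.3 × (7.89 - 5.26) = -6.049%, loss ≈ 9528 × 6.049/100 ≈ 576.
Total lost output = 745 + 1113 + 677 + 576 = 3111 billion.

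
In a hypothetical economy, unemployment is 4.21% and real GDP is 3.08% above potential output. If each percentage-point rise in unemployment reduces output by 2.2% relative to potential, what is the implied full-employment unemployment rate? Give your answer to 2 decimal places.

From Okun's law, u - u* = -(output gap)/β = -(3.08)/2.2 = -1.4 points.
So u* = 4.21 + 1.4 = 5.61%.

5.61%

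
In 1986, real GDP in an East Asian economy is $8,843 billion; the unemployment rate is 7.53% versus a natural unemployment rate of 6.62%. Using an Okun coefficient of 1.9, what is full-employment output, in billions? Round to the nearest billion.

$8,999 billion

Unemployment gap = 7.53 - 6.62 = 0.91 points, so output gap = -1.9 × 0.91 = -1.729%.
Since Y = Y* × (1 + gap/100), Y* = 8843/0.98271 ≈ 8999 billion.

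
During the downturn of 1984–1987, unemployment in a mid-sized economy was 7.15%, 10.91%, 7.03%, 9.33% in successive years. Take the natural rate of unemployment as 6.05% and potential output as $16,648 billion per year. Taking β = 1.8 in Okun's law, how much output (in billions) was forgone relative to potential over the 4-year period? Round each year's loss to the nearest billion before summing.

Year 1984: gap = -1.8 × (7.15 - 6.05) = -1.98%, loss ≈ 16648 × 1.98/100 ≈ 330.
Year 1985: gap = -1.8 × (10.91 - 6.05) = -8.748%, loss ≈ 16648 × 8.748/100 ≈ 1456.
Year 1986: gap = -1.8 × (7.03 - 6.05) = -1.764%, loss ≈ 16648 × 1.764/100 ≈ 294.
Year 1987: gap = -1.8 × (9.33 - 6.05) = -5.904%, loss ≈ 16648 × 5.904/100 ≈ 983.
Total lost output = 330 + 1456 + 294 + 983 = 3063 billion.

$3,063 billion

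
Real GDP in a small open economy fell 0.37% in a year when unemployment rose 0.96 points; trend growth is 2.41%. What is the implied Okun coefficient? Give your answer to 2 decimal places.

Growth form: g_Y = g_Y* - β × Δu, so β = (g_Y* - g_Y)/Δu.
β = (2.41 + 0.37)/0.96 = 2.78/0.96 = 2.90.

β ≈ 2.90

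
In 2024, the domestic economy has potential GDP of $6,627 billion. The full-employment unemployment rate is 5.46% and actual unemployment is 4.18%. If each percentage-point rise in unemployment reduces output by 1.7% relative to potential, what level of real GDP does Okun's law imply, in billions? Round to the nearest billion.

Unemployment gap = 4.18 - 5.46 = -1.28 points, so the output gap is -1.7 × (-1.28) = 2.176%.
Actual GDP = 6627 × (1 + 2.176/100) = 6627 × 1.02176 ≈ 6771 billion.

$6,771 billion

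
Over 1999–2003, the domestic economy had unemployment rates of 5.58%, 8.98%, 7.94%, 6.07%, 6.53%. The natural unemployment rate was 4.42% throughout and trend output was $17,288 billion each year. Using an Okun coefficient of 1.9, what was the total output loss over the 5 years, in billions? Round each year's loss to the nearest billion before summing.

Year 1999: gap = -1.9 × (5.58 - 4.42) = -2.204%, loss ≈ 17288 × 2.204/100 ≈ 381.
Year 2000: gap = -1.9 × (8.98 - 4.42) = -8.664%, loss ≈ 17288 × 8.664/100 ≈ 1498.
Year 2001: gap = -1.9 × (7.94 - 4.42) = -6.688%, loss ≈ 17288 × 6.688/100 ≈ 1156.
Year 2002: gap = -1.9 × (6.07 - 4.42) = -3.135%, loss ≈ 17288 × 3.135/100 ≈ 542.
Year 2003: gap = -1.9 × (6.53 - 4.42) = -4.009%, loss ≈ 17288 × 4.009/100 ≈ 693.
Total lost output = 381 + 1498 + 1156 + 542 + 693 = 4270 billion.

$4,270 billion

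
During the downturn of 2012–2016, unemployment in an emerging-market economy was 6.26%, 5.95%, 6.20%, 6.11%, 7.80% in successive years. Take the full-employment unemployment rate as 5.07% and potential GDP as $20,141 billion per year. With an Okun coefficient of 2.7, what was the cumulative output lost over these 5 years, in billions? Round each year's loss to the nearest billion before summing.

Year 2012: gap = -2.7 × (6.26 - 5.07) = -3.213%, loss ≈ 20141 × 3.213/100 ≈ 647.
Year 2013: gap = -2.7 × (5.95 - 5.07) = -2.376%, loss ≈ 20141 × 2.376/100 ≈ 479.
Year 2014: gap = -2.7 × (6.2 - 5.07) = -3.051%, loss ≈ 20141 × 3.051/100 ≈ 615.
Year 2015: gap = -2.7 × (6.11 - 5.07) = -2.808%, loss ≈ 20141 × 2.808/100 ≈ 566.
Year 2016: gap = -2.7 × (7.8 - 5.07) = -7.371%, loss ≈ 20141 × 7.371/100 ≈ 1485.
Total lost output = 647 + 479 + 615 + 566 + 1485 = 3792 billion.

$3,792 billion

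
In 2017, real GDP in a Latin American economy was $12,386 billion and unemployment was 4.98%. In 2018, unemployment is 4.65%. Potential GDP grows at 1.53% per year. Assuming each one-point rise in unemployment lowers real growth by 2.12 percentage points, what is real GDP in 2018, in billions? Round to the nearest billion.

$12,662 billion

Δu = 4.65 - 4.98 = -0.33 points.
Okun's law (growth form): g_Y = g_Y* - β × Δu = 1.53 - 2.12 × (-0.33) = 1.53 + 0.6996 = 2.2296%.
Real GDP in the next year = 12386 × (1 + 2.2296/100) = 12386 × 1.022296 ≈ 12662 billion.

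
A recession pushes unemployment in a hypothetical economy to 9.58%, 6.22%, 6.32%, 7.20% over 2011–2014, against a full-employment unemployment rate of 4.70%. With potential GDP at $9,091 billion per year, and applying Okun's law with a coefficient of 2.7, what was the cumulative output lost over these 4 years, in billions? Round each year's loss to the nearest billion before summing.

Year 2011: gap = -2.7 × (9.58 - 4.7) = -13.176%, loss ≈ 9091 × 13.176/100 ≈ 1198.
Year 2012: gap = -2.7 × (6.22 - 4.7) = -4.104%, loss ≈ 9091 × 4.104/100 ≈ 373.
Year 2013: gap = -2.7 × (6.32 - 4.7) = -4.374%, loss ≈ 9091 × 4.374/100 ≈ 398.
Year 2014: gap = -2.7 × (7.2 - 4.7) = -6.75%, loss ≈ 9091 × 6.75/100 ≈ 614.
Total lost output = 1198 + 373 + 398 + 614 = 2583 billion.

$2,583 billion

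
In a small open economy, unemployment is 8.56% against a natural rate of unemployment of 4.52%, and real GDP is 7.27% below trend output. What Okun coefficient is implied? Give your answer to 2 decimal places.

Okun's law: output gap = -β × (u - u*).
-7.27 = -β × (8.56 - 4.52) = -β × 4.04, so β = 7.27/4.04 = 1.80.

β ≈ 1.80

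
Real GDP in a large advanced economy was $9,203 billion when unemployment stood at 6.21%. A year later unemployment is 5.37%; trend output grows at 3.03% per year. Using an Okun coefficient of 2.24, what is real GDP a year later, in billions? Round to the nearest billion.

Δu = 5.37 - 6.21 = -0.84 points.
Okun's law (growth form): g_Y = g_Y* - β × Δu = 3.03 - 2.24 × (-0.84) = 3.03 + 1.8816 = 4.9116%.
Real GDP in the next year = 9203 × (1 + 4.9116/100) = 9203 × 1.049116 ≈ 9655 billion.

$9,655 billion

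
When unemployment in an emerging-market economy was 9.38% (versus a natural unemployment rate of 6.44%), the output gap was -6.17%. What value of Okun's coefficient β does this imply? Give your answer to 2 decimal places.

Okun's law: output gap = -β × (u - u*).
-6.17 = -β × (9.38 - 6.44) = -β × 2.94, so β = 6.17/2.94 = 2.10.

β ≈ 2.10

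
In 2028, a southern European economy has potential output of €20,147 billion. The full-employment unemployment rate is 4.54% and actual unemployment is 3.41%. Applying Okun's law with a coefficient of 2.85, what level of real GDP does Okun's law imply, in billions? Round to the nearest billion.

€20,796 billion

Unemployment gap = 3.41 - 4.54 = -1.13 points, so the output gap is -2.85 × (-1.13) = 3.2205%.
Actual GDP = 20147 × (1 + 3.2205/100) = 20147 × 1.032205 ≈ 20796 billion.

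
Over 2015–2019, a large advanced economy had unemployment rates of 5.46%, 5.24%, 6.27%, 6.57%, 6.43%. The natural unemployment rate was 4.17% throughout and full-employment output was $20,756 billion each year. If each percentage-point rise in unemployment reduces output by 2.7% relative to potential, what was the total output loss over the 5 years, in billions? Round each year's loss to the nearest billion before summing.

Year 2015: gap = -2.7 × (5.46 - 4.17) = -3.483%, loss ≈ 20756 × 3.483/100 ≈ 723.
Year 2016: gap = -2.7 × (5.24 - 4.17) = -2.889%, loss ≈ 20756 × 2.889/100 ≈ 600.
Year 2017: gap = -2.7 × (6.27 - 4.17) = -5.67%, loss ≈ 20756 × 5.67/100 ≈ 1177.
Year 2018: gap = -2.7 × (6.57 - 4.17) = -6.48%, loss ≈ 20756 × 6.48/100 ≈ 1345.
Year 2019: gap = -2.7 × (6.43 - 4.17) = -6.102%, loss ≈ 20756 × 6.102/100 ≈ 1267.
Total lost output = 723 + 600 + 1177 + 1345 + 1267 = 5112 billion.

$5,112 billion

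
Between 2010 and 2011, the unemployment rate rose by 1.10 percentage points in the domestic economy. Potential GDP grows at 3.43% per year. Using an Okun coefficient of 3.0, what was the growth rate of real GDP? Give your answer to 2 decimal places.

Growth-rate Okun's law: g_Y = g_Y* - β × Δu.
g_Y = 3.43 - 3.0 × (1.10) = 3.43 - 3.3 = 0.13%, i.e. 0.13% to 2 d.p.

0.13%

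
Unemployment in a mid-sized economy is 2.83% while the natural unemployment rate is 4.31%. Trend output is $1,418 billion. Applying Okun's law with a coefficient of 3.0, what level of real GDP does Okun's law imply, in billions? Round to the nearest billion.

Unemployment gap = 2.83 - 4.31 = -1.48 points, so the output gap is -3 × (-1.48) = 4.44%.
Actual GDP = 1418 × (1 + 4.44/100) = 1418 × 1.0444 ≈ 1481 billion.

$1,481 billion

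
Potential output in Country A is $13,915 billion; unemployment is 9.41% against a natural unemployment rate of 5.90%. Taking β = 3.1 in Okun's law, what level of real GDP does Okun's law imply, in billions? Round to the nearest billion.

Unemployment gap = 9.41 - 5.9 = 3.51 points, so the output gap is -3.1 × 3.51 = -10.881%.
Actual GDP = 13915 × (1 - 10.881/100) = 13915 × 0.89119 ≈ 12401 billion.

$12,401 billion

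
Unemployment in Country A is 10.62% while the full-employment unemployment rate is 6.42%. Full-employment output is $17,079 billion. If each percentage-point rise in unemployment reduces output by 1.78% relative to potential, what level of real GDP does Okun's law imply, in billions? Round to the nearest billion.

Unemployment gap = 10.62 - 6.42 = 4.2 points, so the output gap is -1.78 × 4.2 = -7.476%.
Actual GDP = 17079 × (1 - 7.476/100) = 17079 × 0.92524 ≈ 15802 billion.

$15,802 billion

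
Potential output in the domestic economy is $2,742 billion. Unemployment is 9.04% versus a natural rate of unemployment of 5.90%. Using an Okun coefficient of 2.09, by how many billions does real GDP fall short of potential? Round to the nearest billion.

Output gap = -2.09 × (9.04 - 5.9) = -2.09 × 3.14 = -6.5626%.
Actual GDP ≈ 2742 × 0.934374 ≈ 2562 billion, so the shortfall is 2742 - 2562 = 180 billion.

$180 billion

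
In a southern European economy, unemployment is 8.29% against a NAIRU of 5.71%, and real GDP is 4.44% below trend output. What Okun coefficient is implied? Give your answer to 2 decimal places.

β ≈ 1.72

Okun's law: output gap = -β × (u - u*).
-4.44 = -β × (8.29 - 5.71) = -β × 2.58, so β = 4.44/2.58 = 1.72.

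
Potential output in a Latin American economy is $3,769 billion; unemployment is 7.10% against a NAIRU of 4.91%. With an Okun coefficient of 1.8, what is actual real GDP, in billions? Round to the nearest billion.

Unemployment gap = 7.1 - 4.91 = 2.19 points, so the output gap is -1.8 × 2.19 = -3.942%.
Actual GDP = 3769 × (1 - 3.942/100) = 3769 × 0.96058 ≈ 3620 billion.

$3,620 billion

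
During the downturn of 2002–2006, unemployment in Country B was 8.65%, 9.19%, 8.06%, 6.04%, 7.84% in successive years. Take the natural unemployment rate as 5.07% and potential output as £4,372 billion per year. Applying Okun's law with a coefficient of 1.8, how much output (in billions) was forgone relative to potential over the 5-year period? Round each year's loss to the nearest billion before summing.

£1,135 billion

Year 2002: gap = -1.8 × (8.65 - 5.07) = -6.444%, loss ≈ 4372 × 6.444/100 ≈ 282.
Year 2003: gap = -1.8 × (9.19 - 5.07) = -7.416%, loss ≈ 4372 × 7.416/100 ≈ 324.
Year 2004: gap = -1.8 × (8.06 - 5.07) = -5.382%, loss ≈ 4372 × 5.382/100 ≈ 235.
Year 2005: gap = -1.8 × (6.04 - 5.07) = -1.746%, loss ≈ 4372 × 1.746/100 ≈ 76.
Year 2006: gap = -1.8 × (7.84 - 5.07) = -4.986%, loss ≈ 4372 × 4.986/100 ≈ 218.
Total lost output = 282 + 324 + 235 + 76 + 218 = 1135 billion.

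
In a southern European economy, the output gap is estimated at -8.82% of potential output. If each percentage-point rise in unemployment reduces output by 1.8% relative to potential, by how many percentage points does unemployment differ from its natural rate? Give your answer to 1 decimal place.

4.9 percentage points

Okun's law: output gap = -β × (u - u*), so u - u* = -(output gap)/β.
u - u* = -(-8.82)/1.8 = 4.9 percentage points.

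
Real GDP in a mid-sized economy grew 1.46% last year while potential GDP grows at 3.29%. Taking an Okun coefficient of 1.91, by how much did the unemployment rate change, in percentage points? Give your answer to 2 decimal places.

0.96 percentage points

Growth-rate Okun's law: g_Y = g_Y* - β × Δu, so Δu = (g_Y* - g_Y)/β.
Δu = (3.29 - 1.46)/1.91 = 1.83/1.91 = 0.96 percentage points.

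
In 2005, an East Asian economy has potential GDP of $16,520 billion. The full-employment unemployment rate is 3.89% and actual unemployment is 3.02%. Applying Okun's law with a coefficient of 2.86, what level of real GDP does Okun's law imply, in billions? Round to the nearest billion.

Unemployment gap = 3.02 - 3.89 = -0.87 points, so the output gap is -2.86 × (-0.87) = 2.4882%.
Actual GDP = 16520 × (1 + 2.4882/100) = 16520 × 1.024882 ≈ 16931 billion.

$16,931 billion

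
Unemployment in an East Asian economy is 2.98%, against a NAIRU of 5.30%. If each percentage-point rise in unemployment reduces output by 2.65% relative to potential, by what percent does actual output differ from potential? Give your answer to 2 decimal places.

The unemployment gap is 2.98 - 5.3 = -2.32 percentage points.
Okun's law gives an output gap of -2.65 × (-2.32) = 6.148%, i.e. 6.15% above potential.

6.15%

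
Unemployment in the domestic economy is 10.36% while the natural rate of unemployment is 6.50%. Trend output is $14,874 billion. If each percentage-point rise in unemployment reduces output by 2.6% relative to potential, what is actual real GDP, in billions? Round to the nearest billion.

Unemployment gap = 10.36 - 6.5 = 3.86 points, so the output gap is -2.6 × 3.86 = -10.036%.
Actual GDP = 14874 × (1 - 10.036/100) = 14874 × 0.89964 ≈ 13381 billion.

$13,381 billion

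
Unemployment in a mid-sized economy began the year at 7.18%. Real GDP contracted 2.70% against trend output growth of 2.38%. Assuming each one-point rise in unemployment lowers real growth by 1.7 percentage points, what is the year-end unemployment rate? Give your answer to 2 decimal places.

10.17%

Growth-rate Okun's law: g_Y = g_Y* - β × Δu, so Δu = (g_Y* - g_Y)/β.
Δu = (2.38 + 2.7)/1.7 = 5.08/1.7 = 2.99 percentage points.
Year-end unemployment = 7.18 + 2.99 = 10.17%.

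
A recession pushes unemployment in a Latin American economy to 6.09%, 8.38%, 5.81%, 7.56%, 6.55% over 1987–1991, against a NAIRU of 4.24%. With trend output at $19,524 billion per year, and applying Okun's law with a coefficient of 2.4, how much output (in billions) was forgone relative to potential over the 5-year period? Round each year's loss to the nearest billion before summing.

Year 1987: gap = -2.4 × (6.09 - 4.24) = -4.44%, loss ≈ 19524 × 4.44/100 ≈ 867.
Year 1988: gap = -2.4 × (8.38 - 4.24) = -9.936%, loss ≈ 19524 × 9.936/100 ≈ 1940.
Year 1989: gap = -2.4 × (5.81 - 4.24) = -3.768%, loss ≈ 19524 × 3.768/100 ≈ 736.
Year 1990: gap = -2.4 × (7.56 - 4.24) = -7.968%, loss ≈ 19524 × 7.968/100 ≈ 1556.
Year 1991: gap = -2.4 × (6.55 - 4.24) = -5.544%, loss ≈ 19524 × 5.544/100 ≈ 1082.
Total lost output = 867 + 1940 + 736 + 1556 + 1082 = 6181 billion.

$6,181 billion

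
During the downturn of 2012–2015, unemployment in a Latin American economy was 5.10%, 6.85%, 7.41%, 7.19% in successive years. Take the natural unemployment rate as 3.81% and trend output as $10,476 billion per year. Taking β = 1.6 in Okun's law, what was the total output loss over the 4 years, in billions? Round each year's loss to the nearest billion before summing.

$1,896 billion

Year 2012: gap = -1.6 × (5.1 - 3.81) = -2.064%, loss ≈ 10476 × 2.064/100 ≈ 216.
Year 2013: gap = -1.6 × (6.85 - 3.81) = -4.864%, loss ≈ 10476 × 4.864/100 ≈ 510.
Year 2014: gap = -1.6 × (7.41 - 3.81) = -5.76%, loss ≈ 10476 × 5.76/100 ≈ 603.
Year 2015: gap = -1.6 × (7.19 - 3.81) = -5.408%, loss ≈ 10476 × 5.408/100 ≈ 567.
Total lost output = 216 + 510 + 603 + 567 = 1896 billion.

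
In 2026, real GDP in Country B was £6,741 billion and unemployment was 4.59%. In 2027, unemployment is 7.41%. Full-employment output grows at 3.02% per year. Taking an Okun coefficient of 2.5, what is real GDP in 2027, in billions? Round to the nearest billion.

£6,469 billion

Δu = 7.41 - 4.59 = 2.82 points.
Okun's law (growth form): g_Y = g_Y* - β × Δu = 3.02 - 2.5 × (2.82) = 3.02 - 7.05 = -4.03%.
Real GDP in the next year = 6741 × (1 - 4.03/100) = 6741 × 0.9597 ≈ 6469 billion.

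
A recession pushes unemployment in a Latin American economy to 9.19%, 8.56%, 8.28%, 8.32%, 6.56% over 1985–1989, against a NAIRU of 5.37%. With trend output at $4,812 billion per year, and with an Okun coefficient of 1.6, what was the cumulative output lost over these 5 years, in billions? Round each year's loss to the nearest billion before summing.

$1,083 billion

Year 1985: gap = -1.6 × (9.19 - 5.37) = -6.112%, loss ≈ 4812 × 6.112/100 ≈ 294.
Year 1986: gap = -1.6 × (8.56 - 5.37) = -5.104%, loss ≈ 4812 × 5.104/100 ≈ 246.
Year 1987: gap = -1.6 × (8.28 - 5.37) = -4.656%, loss ≈ 4812 × 4.656/100 ≈ 224.
Year 1988: gap = -1.6 × (8.32 - 5.37) = -4.72%, loss ≈ 4812 × 4.72/100 ≈ 227.
Year 1989: gap = -1.6 × (6.56 - 5.37) = -1.904%, loss ≈ 4812 × 1.904/100 ≈ 92.
Total lost output = 294 + 246 + 224 + 227 + 92 = 1083 billion.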